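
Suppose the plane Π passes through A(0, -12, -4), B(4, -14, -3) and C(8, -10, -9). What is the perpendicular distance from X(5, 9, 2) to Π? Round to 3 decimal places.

AB = (4, -2, 1), AC = (8, 2, -5); a normal to Π is AB × AC = (8, 28, 24).
Using A: Π has equation 8x + 28y + 24z = -432.
n·X − d = (8)·(5) + (28)·(9) + (24)·(2) − (-432) = 772; |n| = √1424.
Distance = |772| / √1424 = 772/√1424 ≈ 20.458.

20.458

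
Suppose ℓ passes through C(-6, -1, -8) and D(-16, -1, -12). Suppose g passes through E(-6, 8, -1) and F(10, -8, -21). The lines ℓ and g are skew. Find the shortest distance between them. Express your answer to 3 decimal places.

3.984

A direction vector for ℓ is D − C = (-10, 0, -4).
A direction vector for g is F − E = (16, -16, -20).
Common perpendicular direction n = (-10, 0, -4) × (16, -16, -20) = (-64, -264, 160).
With w = (-6, 8, -1) − (-6, -1, -8) = (0, 9, 7), w · n = -1256.
Distance = |w · n| / |n| = |-1256| / √99392 ≈ 3.984.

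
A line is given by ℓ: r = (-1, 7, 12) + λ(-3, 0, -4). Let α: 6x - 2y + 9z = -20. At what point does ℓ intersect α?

Substitute r = (-1, 7, 12) + t(-3, 0, -4) into the plane: 88 + (-54)t = -20, so t = 2.
Intersection: (-1, 7, 12) + 2·(-3, 0, -4) = (-7, 7, 4).

(-7, 7, 4)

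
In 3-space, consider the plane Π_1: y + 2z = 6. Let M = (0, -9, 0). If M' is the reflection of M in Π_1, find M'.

λ = (n·M − d)/|n|² = (-9 − 6)/5 = -3.
Reflection = M − 2λn = (0, -9, 0) − (-6)·(0, 1, 2) = (0, -3, 12).

(0, -3, 12)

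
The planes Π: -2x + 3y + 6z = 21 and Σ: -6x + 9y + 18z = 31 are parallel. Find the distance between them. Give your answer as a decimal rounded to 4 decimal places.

Rescale Σ by 1/3: -2x + 3y + 6z = 31/3. Then distance = |21 − (31/3)| / √49 ≈ 1.5238.

1.5238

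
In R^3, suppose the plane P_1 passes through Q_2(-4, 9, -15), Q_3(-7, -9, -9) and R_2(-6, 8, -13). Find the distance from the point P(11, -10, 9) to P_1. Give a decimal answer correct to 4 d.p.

Q_2Q_3 = (-3, -18, 6), Q_2R_2 = (-2, -1, 2); a normal to P_1 is Q_2Q_3 × Q_2R_2 = (-30, -6, -33).
Using Q_2: P_1 has equation -30x - 6y - 33z = 561.
n·P − d = (-30)·(11) + (-6)·(-10) + (-33)·(9) − 561 = -1128; |n| = √2025.
Distance = |-1128| / √2025 = 1128/√2025 ≈ 25.0667.

25.0667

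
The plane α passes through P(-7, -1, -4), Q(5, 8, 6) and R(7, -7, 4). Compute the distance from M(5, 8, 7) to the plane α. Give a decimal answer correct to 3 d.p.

0.818

PQ = (12, 9, 10), PR = (14, -6, 8); a normal to α is PQ × PR = (132, 44, -198).
Using P: α has equation 132x + 44y - 198z = -176.
n·M − d = (132)·(5) + (44)·(8) + (-198)·(7) − (-176) = -198; |n| = √58564.
Distance = |-198| / √58564 = 198/√58564 ≈ 0.818.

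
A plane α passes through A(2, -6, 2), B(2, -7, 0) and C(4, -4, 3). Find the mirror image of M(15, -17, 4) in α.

AB = (0, -1, -2), AC = (2, 2, 1); a normal to α is AB × AC = (3, -4, 2).
Using A: α has equation 3x - 4y + 2z = 34.
λ = (n·M − d)/|n|² = (121 − 34)/29 = 3.
Reflection = M − 2λn = (15, -17, 4) − 6·(3, -4, 2) = (-3, 7, -8).

(-3, 7, -8)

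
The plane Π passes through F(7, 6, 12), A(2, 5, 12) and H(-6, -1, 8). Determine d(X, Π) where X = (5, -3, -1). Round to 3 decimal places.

3.800

FA = (-5, -1, 0), FH = (-13, -7, -4); a normal to Π is FA × FH = (4, -20, 22).
Using F: Π has equation 4x - 20y + 22z = 172.
n·X − d = (4)·(5) + (-20)·(-3) + (22)·(-1) − 172 = -114; |n| = √900.
Distance = |-114| / √900 = 114/√900 ≈ 3.800.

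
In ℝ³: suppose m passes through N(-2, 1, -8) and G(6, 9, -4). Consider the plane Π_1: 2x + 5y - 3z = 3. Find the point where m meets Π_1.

(-6, -3, -10)

A direction vector for m is G − N = (8, 8, 4).
Substitute r = (-2, 1, -8) + t(8, 8, 4) into the plane: 25 + 44t = 3, so t = -1/2.
Intersection: (-2, 1, -8) + (-1/2)·(8, 8, 4) = (-6, -3, -10).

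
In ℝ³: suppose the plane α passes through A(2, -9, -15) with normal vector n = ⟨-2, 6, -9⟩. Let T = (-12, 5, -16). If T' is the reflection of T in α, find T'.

(-8, -7, 2)

α: n·r = n·A gives -2x + 6y - 9z = 77.
λ = (n·T − d)/|n|² = (198 − 77)/121 = 1.
Reflection = T − 2λn = (-12, 5, -16) − 2·(-2, 6, -9) = (-8, -7, 2).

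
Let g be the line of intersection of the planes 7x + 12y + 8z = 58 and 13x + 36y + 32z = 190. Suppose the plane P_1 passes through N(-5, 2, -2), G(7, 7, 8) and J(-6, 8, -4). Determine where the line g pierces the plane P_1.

Direction of g: (7, 12, 8) × (13, 36, 32) = (96, -120, 96).
A point on g: solving the two plane equations with x = 6 gives (6, -4, 8).
NG = (12, 5, 10), NJ = (-1, 6, -2); a normal to P_1 is NG × NJ = (-70, 14, 77).
Using N: P_1 has equation -70x + 14y + 77z = 224.
Substitute r = (6, -4, 8) + t(96, -120, 96) into the plane: 140 + (-1008)t = 224, so t = -1/12.
Intersection: (6, -4, 8) + (-1/12)·(96, -120, 96) = (-2, 6, 0).

(-2, 6, 0)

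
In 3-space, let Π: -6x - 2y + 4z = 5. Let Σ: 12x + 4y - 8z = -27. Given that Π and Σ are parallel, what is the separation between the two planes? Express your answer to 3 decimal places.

Rescale Σ by 1/(-2): -6x - 2y + 4z = 27/2. Then distance = |5 − (27/2)| / √56 ≈ 1.136.

1.136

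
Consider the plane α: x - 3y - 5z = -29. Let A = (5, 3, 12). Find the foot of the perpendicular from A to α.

Foot = A − λn with λ = (n·A − d)/|n|² = (-64 − (-29))/35 = -1.
Foot = (5, 3, 12) − (-1)·(1, -3, -5) = (6, 0, 7).

(6, 0, 7)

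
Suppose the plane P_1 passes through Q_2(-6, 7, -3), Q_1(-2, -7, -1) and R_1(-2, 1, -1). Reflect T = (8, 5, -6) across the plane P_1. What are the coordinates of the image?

(0, 5, 10)

Q_2Q_1 = (4, -14, 2), Q_2R_1 = (4, -6, 2); a normal to P_1 is Q_2Q_1 × Q_2R_1 = (-16, 0, 32).
Using Q_2: P_1 has equation -16x + 32z = 0.
λ = (n·T − d)/|n|² = (-320 − 0)/1280 = -1/4.
Reflection = T − 2λn = (8, 5, -6) − (-1/2)·(-16, 0, 32) = (0, 5, 10).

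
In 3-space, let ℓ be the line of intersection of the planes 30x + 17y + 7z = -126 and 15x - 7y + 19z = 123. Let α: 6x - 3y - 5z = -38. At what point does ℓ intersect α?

(-3, -5, 7)

Direction of ℓ: (30, 17, 7) × (15, -7, 19) = (372, -465, -465).
A point on ℓ: solving the two plane equations with x = 9 gives (9, -20, -8).
Substitute r = (9, -20, -8) + t(372, -465, -465) into the plane: 154 + 5952t = -38, so t = -1/31.
Intersection: (9, -20, -8) + (-1/31)·(372, -465, -465) = (-3, -5, 7).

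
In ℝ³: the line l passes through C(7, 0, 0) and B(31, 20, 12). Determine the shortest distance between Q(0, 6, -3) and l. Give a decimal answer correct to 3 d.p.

9.365

A direction vector for l is B − C = (24, 20, 12).
Taking (7, 0, 0) on l with direction v = (24, 20, 12): w = Q − (7, 0, 0) = (-7, 6, -3), and w × v = (132, 12, -284).
Distance = |w × v| / |v| = √98224 / √1120 ≈ 9.365.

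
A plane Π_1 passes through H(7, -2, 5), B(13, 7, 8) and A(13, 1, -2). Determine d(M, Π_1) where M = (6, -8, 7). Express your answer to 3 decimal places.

3.586

HB = (6, 9, 3), HA = (6, 3, -7); a normal to Π_1 is HB × HA = (-72, 60, -36).
Using H: Π_1 has equation -72x + 60y - 36z = -804.
n·M − d = (-72)·(6) + (60)·(-8) + (-36)·(7) − (-804) = -360; |n| = √10080.
Distance = |-360| / √10080 = 360/√10080 ≈ 3.586.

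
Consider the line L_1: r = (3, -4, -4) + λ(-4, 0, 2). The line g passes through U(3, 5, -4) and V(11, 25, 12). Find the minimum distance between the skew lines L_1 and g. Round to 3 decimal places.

6.000

A direction vector for g is V − U = (8, 20, 16).
Common perpendicular direction n = (-4, 0, 2) × (8, 20, 16) = (-40, 80, -80).
With w = (3, 5, -4) − (3, -4, -4) = (0, 9, 0), w · n = 720.
Distance = |w · n| / |n| = |720| / √14400 ≈ 6.000.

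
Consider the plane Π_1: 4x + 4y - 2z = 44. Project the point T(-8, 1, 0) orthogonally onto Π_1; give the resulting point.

Foot = T − λn with λ = (n·T − d)/|n|² = (-28 − 44)/36 = -2.
Foot = (-8, 1, 0) − (-2)·(4, 4, -2) = (0, 9, -4).

(0, 9, -4)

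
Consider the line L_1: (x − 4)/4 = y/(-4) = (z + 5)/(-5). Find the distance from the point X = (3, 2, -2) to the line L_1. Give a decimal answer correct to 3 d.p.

1.100

L_1 has direction (4, -4, -5) through (4, 0, -5).
Taking (4, 0, -5) on L_1 with direction v = (4, -4, -5): w = X − (4, 0, -5) = (-1, 2, 3), and w × v = (2, 7, -4).
Distance = |w × v| / |v| = √69 / √57 ≈ 1.100.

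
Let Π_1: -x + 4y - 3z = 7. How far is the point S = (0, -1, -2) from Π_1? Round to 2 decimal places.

n·S − d = (-1)·(0) + (4)·(-1) + (-3)·(-2) − 7 = -5; |n| = √26.
Distance = |-5| / √26 = 5/√26 ≈ 0.98.

0.98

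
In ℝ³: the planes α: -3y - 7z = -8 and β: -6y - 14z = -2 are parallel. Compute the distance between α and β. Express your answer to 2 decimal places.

Rescale β by 1/2: -3y - 7z = -1. Then distance = |-8 − (-1)| / √58 ≈ 0.92.

0.92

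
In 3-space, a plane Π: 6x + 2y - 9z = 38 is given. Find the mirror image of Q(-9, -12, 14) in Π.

(15, -4, -22)

λ = (n·Q − d)/|n|² = (-204 − 38)/121 = -2.
Reflection = Q − 2λn = (-9, -12, 14) − (-4)·(6, 2, -9) = (15, -4, -22).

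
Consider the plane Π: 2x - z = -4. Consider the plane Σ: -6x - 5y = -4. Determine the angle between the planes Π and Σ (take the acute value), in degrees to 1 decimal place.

46.6

cos θ = |n₁·n₂| / (|n₁||n₂|) = |-12| / (√5 · √61).
θ = arccos(0.68712) ≈ 46.6°.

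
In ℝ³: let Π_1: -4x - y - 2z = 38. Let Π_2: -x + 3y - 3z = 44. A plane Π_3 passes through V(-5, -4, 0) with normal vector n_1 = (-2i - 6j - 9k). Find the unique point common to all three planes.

Π_3: n_1·r = n_1·V gives -2x - 6y - 9z = 34.
Solving the 3×3 linear system -4x - y - 2z = 38, -x + 3y - 3z = 44, -2x - 6y - 9z = 34 (e.g. by elimination or Cramer's rule, determinant = 159) gives (-8, 6, -6).

(-8, 6, -6)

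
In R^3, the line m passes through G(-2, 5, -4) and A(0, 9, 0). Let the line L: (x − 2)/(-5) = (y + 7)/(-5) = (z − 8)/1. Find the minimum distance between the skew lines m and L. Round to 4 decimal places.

14.0933

A direction vector for m is A − G = (2, 4, 4).
L has direction (-5, -5, 1) through (2, -7, 8).
Common perpendicular direction n = (2, 4, 4) × (-5, -5, 1) = (24, -22, 10).
With w = (2, -7, 8) − (-2, 5, -4) = (4, -12, 12), w · n = 480.
Distance = |w · n| / |n| = |480| / √1160 ≈ 14.0933.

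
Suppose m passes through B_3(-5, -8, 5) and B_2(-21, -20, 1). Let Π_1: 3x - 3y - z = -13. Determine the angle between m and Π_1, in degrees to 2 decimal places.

A direction vector for m is B_2 − B_3 = (-16, -12, -4).
sin θ = |n·v| / (|n||v|) = |-8| / (√19 · √416) = 0.08998.
θ ≈ 5.16°.

5.16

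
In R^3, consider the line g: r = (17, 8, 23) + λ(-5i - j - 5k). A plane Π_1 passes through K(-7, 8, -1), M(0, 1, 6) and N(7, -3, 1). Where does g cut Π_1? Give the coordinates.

(-3, 4, 3)

KM = (7, -7, 7), KN = (14, -11, 2); a normal to Π_1 is KM × KN = (63, 84, 21).
Using K: Π_1 has equation 63x + 84y + 21z = 210.
Substitute r = (17, 8, 23) + t(-5, -1, -5) into the plane: 2226 + (-504)t = 210, so t = 4.
Intersection: (17, 8, 23) + 4·(-5, -1, -5) = (-3, 4, 3).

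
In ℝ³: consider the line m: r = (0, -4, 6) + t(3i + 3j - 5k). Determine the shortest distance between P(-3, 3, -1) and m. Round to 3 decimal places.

Taking (0, -4, 6) on m with direction v = (3, 3, -5): w = P − (0, -4, 6) = (-3, 7, -7), and w × v = (-14, -36, -30).
Distance = |w × v| / |v| = √2392 / √43 ≈ 7.458.

7.458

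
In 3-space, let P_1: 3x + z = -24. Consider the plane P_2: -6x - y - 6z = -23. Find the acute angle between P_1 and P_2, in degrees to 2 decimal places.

27.34

cos θ = |n₁·n₂| / (|n₁||n₂|) = |-24| / (√10 · √73).
θ = arccos(0.88828) ≈ 27.34°.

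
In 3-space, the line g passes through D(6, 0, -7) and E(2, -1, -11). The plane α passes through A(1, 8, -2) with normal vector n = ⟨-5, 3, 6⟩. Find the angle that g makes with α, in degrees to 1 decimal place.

8.4

A direction vector for g is E − D = (-4, -1, -4).
α: n·r = n·A gives -5x + 3y + 6z = 7.
sin θ = |n·v| / (|n||v|) = |-7| / (√70 · √33) = 0.14564.
θ ≈ 8.4°.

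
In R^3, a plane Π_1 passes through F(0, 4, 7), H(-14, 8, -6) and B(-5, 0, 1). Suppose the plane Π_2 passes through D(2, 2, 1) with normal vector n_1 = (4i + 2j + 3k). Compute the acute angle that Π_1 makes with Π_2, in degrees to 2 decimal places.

FH = (-14, 4, -13), FB = (-5, -4, -6); a normal to Π_1 is FH × FB = (-76, -19, 76).
Using F: Π_1 has equation -76x - 19y + 76z = 456.
Π_2: n_1·r = n_1·D gives 4x + 2y + 3z = 15.
cos θ = |n₁·n₂| / (|n₁||n₂|) = |-114| / (√11913 · √29).
θ = arccos(0.19395) ≈ 78.82°.

78.82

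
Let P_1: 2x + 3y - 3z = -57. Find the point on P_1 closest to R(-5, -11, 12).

(-3, -8, 9)

Foot = R − λn with λ = (n·R − d)/|n|² = (-79 − (-57))/22 = -1.
Foot = (-5, -11, 12) − (-1)·(2, 3, -3) = (-3, -8, 9).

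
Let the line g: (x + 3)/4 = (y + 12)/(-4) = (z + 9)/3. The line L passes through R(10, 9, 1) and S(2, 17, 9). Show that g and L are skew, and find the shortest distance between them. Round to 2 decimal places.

g has direction (4, -4, 3) through (-3, -12, -9).
A direction vector for L is S − R = (-8, 8, 8).
Common perpendicular direction n = (4, -4, 3) × (-8, 8, 8) = (-56, -56, 0).
With w = (10, 9, 1) − (-3, -12, -9) = (13, 21, 10), w · n = -1904.
Since n ≠ 0 the lines are not parallel, and w · n = -1904 ≠ 0 so they do not intersect; hence they are skew.
Distance = |w · n| / |n| = |-1904| / √6272 ≈ 24.04.

24.04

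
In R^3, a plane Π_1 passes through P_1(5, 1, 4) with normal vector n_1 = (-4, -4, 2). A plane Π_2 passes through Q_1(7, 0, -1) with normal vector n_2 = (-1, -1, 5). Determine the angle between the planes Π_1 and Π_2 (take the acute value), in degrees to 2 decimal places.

Π_1: n_1·r = n_1·P_1 gives -4x - 4y + 2z = -16.
Π_2: n_2·r = n_2·Q_1 gives -x - y + 5z = -12.
cos θ = |n₁·n₂| / (|n₁||n₂|) = |18| / (√36 · √27).
θ = arccos(0.57735) ≈ 54.74°.

54.74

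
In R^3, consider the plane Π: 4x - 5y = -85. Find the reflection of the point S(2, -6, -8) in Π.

λ = (n·S − d)/|n|² = (38 − (-85))/41 = 3.
Reflection = S − 2λn = (2, -6, -8) − 6·(4, -5, 0) = (-22, 24, -8).

(-22, 24, -8)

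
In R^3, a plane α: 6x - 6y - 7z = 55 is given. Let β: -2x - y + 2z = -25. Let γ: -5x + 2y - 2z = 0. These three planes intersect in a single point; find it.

(4, 3, -7)

Solving the 3×3 linear system 6x - 6y - 7z = 55, -2x - y + 2z = -25, -5x + 2y - 2z = 0 (e.g. by elimination or Cramer's rule, determinant = 135) gives (4, 3, -7).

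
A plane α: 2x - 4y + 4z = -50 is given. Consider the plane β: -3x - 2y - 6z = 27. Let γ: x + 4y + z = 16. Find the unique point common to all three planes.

Solving the 3×3 linear system 2x - 4y + 4z = -50, -3x - 2y - 6z = 27, x + 4y + z = 16 (e.g. by elimination or Cramer's rule, determinant = 16) gives (-3, 6, -5).

(-3, 6, -5)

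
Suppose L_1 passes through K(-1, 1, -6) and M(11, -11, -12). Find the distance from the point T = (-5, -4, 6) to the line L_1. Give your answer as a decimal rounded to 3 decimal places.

A direction vector for L_1 is M − K = (12, -12, -6).
Taking (-1, 1, -6) on L_1 with direction v = (12, -12, -6): w = T − (-1, 1, -6) = (-4, -5, 12), and w × v = (174, 120, 108).
Distance = |w × v| / |v| = √56340 / √324 ≈ 13.187.

13.187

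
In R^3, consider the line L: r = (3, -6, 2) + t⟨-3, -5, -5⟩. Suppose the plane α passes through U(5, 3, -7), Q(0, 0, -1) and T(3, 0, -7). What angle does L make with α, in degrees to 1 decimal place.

12.5

UQ = (-5, -3, 6), UT = (-2, -3, 0); a normal to α is UQ × UT = (18, -12, 9).
Using U: α has equation 18x - 12y + 9z = -9.
sin θ = |n·v| / (|n||v|) = |-39| / (√549 · √59) = 0.21670.
θ ≈ 12.5°.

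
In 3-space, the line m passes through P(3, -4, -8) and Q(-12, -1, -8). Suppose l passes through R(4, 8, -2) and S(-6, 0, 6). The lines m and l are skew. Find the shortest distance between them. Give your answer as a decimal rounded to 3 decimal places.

12.212

A direction vector for m is Q − P = (-15, 3, 0).
A direction vector for l is S − R = (-10, -8, 8).
Common perpendicular direction n = (-15, 3, 0) × (-10, -8, 8) = (24, 120, 150).
With w = (4, 8, -2) − (3, -4, -8) = (1, 12, 6), w · n = 2364.
Distance = |w · n| / |n| = |2364| / √37476 ≈ 12.212.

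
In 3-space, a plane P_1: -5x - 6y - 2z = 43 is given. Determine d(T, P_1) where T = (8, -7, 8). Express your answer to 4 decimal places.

n·T − d = (-5)·(8) + (-6)·(-7) + (-2)·(8) − 43 = -57; |n| = √65.
Distance = |-57| / √65 = 57/√65 ≈ 7.0700.

7.0700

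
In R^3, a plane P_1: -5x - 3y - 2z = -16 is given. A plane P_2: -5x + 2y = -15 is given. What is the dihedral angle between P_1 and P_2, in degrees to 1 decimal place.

55.1

cos θ = |n₁·n₂| / (|n₁||n₂|) = |19| / (√38 · √29).
θ = arccos(0.57235) ≈ 55.1°.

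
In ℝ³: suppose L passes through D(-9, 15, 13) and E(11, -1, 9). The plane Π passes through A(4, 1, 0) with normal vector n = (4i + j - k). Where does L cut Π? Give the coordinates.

A direction vector for L is E − D = (20, -16, -4).
Π: n·r = n·A gives 4x + y - z = 17.
Substitute r = (-9, 15, 13) + t(20, -16, -4) into the plane: -34 + 68t = 17, so t = 3/4.
Intersection: (-9, 15, 13) + (3/4)·(20, -16, -4) = (6, 3, 10).

(6, 3, 10)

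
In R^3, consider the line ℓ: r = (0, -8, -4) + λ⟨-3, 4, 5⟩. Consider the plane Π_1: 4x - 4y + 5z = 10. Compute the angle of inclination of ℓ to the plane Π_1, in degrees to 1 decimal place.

sin θ = |n·v| / (|n||v|) = |-3| / (√57 · √50) = 0.05620.
θ ≈ 3.2°.

3.2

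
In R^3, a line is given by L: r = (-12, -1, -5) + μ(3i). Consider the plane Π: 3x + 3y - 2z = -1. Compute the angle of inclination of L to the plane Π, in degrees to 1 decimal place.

39.8

sin θ = |n·v| / (|n||v|) = |9| / (√22 · √9) = 0.63960.
θ ≈ 39.8°.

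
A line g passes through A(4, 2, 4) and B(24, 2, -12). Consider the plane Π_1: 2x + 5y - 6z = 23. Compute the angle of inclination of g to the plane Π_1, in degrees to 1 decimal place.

A direction vector for g is B − A = (20, 0, -16).
sin θ = |n·v| / (|n||v|) = |136| / (√65 · √656) = 0.65861.
θ ≈ 41.2°.

41.2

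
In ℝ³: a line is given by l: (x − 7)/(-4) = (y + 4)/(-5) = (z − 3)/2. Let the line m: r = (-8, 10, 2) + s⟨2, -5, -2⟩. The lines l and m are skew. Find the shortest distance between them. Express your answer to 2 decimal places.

l has direction (-4, -5, 2) through (7, -4, 3).
Common perpendicular direction n = (-4, -5, 2) × (2, -5, -2) = (20, -4, 30).
With w = (-8, 10, 2) − (7, -4, 3) = (-15, 14, -1), w · n = -386.
Distance = |w · n| / |n| = |-386| / √1316 ≈ 10.64.

10.64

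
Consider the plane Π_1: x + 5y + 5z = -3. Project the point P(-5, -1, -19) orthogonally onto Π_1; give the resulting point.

(-3, 9, -9)

Foot = P − λn with λ = (n·P − d)/|n|² = (-105 − (-3))/51 = -2.
Foot = (-5, -1, -19) − (-2)·(1, 5, 5) = (-3, 9, -9).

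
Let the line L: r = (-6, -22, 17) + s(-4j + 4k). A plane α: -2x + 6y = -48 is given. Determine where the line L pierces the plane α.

Substitute r = (-6, -22, 17) + t(0, -4, 4) into the plane: -120 + (-24)t = -48, so t = -3.
Intersection: (-6, -22, 17) + (-3)·(0, -4, 4) = (-6, -10, 5).

(-6, -10, 5)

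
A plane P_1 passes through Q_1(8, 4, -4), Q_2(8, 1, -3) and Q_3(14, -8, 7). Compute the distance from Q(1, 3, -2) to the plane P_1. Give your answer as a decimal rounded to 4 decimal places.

6.2540

Q_1Q_2 = (0, -3, 1), Q_1Q_3 = (6, -12, 11); a normal to P_1 is Q_1Q_2 × Q_1Q_3 = (-21, 6, 18).
Using Q_1: P_1 has equation -21x + 6y + 18z = -216.
n·Q − d = (-21)·(1) + (6)·(3) + (18)·(-2) − (-216) = 177; |n| = √801.
Distance = |177| / √801 = 177/√801 ≈ 6.2540.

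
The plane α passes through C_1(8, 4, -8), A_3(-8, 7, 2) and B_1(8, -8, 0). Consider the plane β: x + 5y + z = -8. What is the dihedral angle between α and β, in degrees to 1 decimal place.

46.3

C_1A_3 = (-16, 3, 10), C_1B_1 = (0, -12, 8); a normal to α is C_1A_3 × C_1B_1 = (144, 128, 192).
Using C_1: α has equation 144x + 128y + 192z = 128.
cos θ = |n₁·n₂| / (|n₁||n₂|) = |976| / (√73984 · √27).
θ = arccos(0.69056) ≈ 46.3°.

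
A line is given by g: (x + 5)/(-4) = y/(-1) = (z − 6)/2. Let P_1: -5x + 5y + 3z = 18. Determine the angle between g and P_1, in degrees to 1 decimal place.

g has direction (-4, -1, 2) through (-5, 0, 6).
sin θ = |n·v| / (|n||v|) = |21| / (√59 · √21) = 0.59660.
θ ≈ 36.6°.

36.6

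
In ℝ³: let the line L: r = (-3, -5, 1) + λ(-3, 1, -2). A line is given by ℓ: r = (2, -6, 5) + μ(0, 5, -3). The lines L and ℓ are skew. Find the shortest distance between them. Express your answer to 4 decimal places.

Common perpendicular direction n = (-3, 1, -2) × (0, 5, -3) = (7, -9, -15).
With w = (2, -6, 5) − (-3, -5, 1) = (5, -1, 4), w · n = -16.
Distance = |w · n| / |n| = |-16| / √355 ≈ 0.8492.

0.8492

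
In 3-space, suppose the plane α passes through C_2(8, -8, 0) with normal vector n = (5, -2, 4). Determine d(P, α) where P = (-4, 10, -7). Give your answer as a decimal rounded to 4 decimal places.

α: n·r = n·C_2 gives 5x - 2y + 4z = 56.
n·P − d = (5)·(-4) + (-2)·(10) + (4)·(-7) − 56 = -124; |n| = √45.
Distance = |-124| / √45 = 124/√45 ≈ 18.4848.

18.4848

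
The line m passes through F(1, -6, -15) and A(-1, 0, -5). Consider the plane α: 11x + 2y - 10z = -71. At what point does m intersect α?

(-3, 6, 5)

A direction vector for m is A − F = (-2, 6, 10).
Substitute r = (1, -6, -15) + t(-2, 6, 10) into the plane: 149 + (-110)t = -71, so t = 2.
Intersection: (1, -6, -15) + 2·(-2, 6, 10) = (-3, 6, 5).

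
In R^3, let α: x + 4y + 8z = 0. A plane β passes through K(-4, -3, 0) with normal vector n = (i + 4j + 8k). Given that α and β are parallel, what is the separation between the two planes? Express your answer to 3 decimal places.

β: n·r = n·K gives x + 4y + 8z = -16.
Same normal n = (1, 4, 8) with |n| = √81; distance = |0 − (-16)| / |n| = 16/√81 ≈ 1.778.

1.778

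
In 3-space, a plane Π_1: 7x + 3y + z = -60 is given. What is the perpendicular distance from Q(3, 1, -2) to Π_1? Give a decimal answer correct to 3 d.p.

n·Q − d = (7)·(3) + (3)·(1) + (1)·(-2) − (-60) = 82; |n| = √59.
Distance = |82| / √59 = 82/√59 ≈ 10.675.

10.675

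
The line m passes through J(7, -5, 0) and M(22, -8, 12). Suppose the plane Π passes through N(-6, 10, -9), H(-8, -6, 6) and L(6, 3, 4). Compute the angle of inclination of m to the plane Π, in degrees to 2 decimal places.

2.95

A direction vector for m is M − J = (15, -3, 12).
NH = (-2, -16, 15), NL = (12, -7, 13); a normal to Π is NH × NL = (-103, 206, 206).
Using N: Π has equation -103x + 206y + 206z = 824.
sin θ = |n·v| / (|n||v|) = |309| / (√95481 · √378) = 0.05143.
θ ≈ 2.95°.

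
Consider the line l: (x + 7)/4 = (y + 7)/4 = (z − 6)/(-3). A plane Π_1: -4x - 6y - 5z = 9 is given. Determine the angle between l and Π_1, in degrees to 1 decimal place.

l has direction (4, 4, -3) through (-7, -7, 6).
sin θ = |n·v| / (|n||v|) = |-25| / (√77 · √41) = 0.44494.
θ ≈ 26.4°.

26.4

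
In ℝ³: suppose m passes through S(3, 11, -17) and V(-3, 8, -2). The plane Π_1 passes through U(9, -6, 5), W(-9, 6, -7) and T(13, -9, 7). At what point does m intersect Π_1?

A direction vector for m is V − S = (-6, -3, 15).
UW = (-18, 12, -12), UT = (4, -3, 2); a normal to Π_1 is UW × UT = (-12, -12, 6).
Using U: Π_1 has equation -12x - 12y + 6z = -6.
Substitute r = (3, 11, -17) + t(-6, -3, 15) into the plane: -270 + 198t = -6, so t = 4/3.
Intersection: (3, 11, -17) + (4/3)·(-6, -3, 15) = (-5, 7, 3).

(-5, 7, 3)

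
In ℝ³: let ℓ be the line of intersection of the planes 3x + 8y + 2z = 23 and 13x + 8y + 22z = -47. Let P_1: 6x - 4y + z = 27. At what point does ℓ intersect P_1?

(7, 2, -7)

Direction of ℓ: (3, 8, 2) × (13, 8, 22) = (160, -40, -80).
A point on ℓ: solving the two plane equations with x = 11 gives (11, 1, -9).
Substitute r = (11, 1, -9) + t(160, -40, -80) into the plane: 53 + 1040t = 27, so t = -1/40.
Intersection: (11, 1, -9) + (-1/40)·(160, -40, -80) = (7, 2, -7).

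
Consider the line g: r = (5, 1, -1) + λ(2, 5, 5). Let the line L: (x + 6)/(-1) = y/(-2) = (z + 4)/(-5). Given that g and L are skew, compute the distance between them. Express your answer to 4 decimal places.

9.9098

L has direction (-1, -2, -5) through (-6, 0, -4).
Common perpendicular direction n = (2, 5, 5) × (-1, -2, -5) = (-15, 5, 1).
With w = (-6, 0, -4) − (5, 1, -1) = (-11, -1, -3), w · n = 157.
Distance = |w · n| / |n| = |157| / √251 ≈ 9.9098.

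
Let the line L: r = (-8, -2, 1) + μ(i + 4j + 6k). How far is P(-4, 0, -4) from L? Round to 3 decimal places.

Taking (-8, -2, 1) on L with direction v = (1, 4, 6): w = P − (-8, -2, 1) = (4, 2, -5), and w × v = (32, -29, 14).
Distance = |w × v| / |v| = √2061 / √53 ≈ 6.236.

6.236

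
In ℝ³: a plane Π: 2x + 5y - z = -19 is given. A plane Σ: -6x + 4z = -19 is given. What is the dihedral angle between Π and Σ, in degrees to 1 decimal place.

66.1

cos θ = |n₁·n₂| / (|n₁||n₂|) = |-16| / (√30 · √52).
θ = arccos(0.40510) ≈ 66.1°.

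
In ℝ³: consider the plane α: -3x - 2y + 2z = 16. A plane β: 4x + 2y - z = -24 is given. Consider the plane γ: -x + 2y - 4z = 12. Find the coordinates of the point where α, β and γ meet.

Solving the 3×3 linear system -3x - 2y + 2z = 16, 4x + 2y - z = -24, -x + 2y - 4z = 12 (e.g. by elimination or Cramer's rule, determinant = 4) gives (-6, -1, -2).

(-6, -1, -2)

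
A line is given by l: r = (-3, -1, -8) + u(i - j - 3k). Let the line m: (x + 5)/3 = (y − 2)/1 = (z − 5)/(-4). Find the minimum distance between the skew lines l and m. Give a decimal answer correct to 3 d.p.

2.424

m has direction (3, 1, -4) through (-5, 2, 5).
Common perpendicular direction n = (1, -1, -3) × (3, 1, -4) = (7, -5, 4).
With w = (-5, 2, 5) − (-3, -1, -8) = (-2, 3, 13), w · n = 23.
Distance = |w · n| / |n| = |23| / √90 ≈ 2.424.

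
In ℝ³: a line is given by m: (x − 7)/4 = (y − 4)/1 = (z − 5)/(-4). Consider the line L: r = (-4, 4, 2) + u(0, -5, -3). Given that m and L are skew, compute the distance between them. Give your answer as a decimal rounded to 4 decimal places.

9.5553

m has direction (4, 1, -4) through (7, 4, 5).
Common perpendicular direction n = (4, 1, -4) × (0, -5, -3) = (-23, 12, -20).
With w = (-4, 4, 2) − (7, 4, 5) = (-11, 0, -3), w · n = 313.
Distance = |w · n| / |n| = |313| / √1073 ≈ 9.5553.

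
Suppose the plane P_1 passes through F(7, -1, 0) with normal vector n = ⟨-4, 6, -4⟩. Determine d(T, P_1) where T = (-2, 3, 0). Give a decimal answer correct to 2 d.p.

P_1: n·r = n·F gives -4x + 6y - 4z = -34.
n·T − d = (-4)·(-2) + (6)·(3) + (-4)·(0) − (-34) = 60; |n| = √68.
Distance = |60| / √68 = 60/√68 ≈ 7.28.

7.28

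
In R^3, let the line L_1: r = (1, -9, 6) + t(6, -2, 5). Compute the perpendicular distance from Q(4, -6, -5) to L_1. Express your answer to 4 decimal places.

10.5145

Taking (1, -9, 6) on L_1 with direction v = (6, -2, 5): w = Q − (1, -9, 6) = (3, 3, -11), and w × v = (-7, -81, -24).
Distance = |w × v| / |v| = √7186 / √65 ≈ 10.5145.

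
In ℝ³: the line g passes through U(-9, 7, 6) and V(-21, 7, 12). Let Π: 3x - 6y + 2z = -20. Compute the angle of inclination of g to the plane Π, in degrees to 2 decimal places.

A direction vector for g is V − U = (-12, 0, 6).
sin θ = |n·v| / (|n||v|) = |-24| / (√49 · √180) = 0.25555.
θ ≈ 14.81°.

14.81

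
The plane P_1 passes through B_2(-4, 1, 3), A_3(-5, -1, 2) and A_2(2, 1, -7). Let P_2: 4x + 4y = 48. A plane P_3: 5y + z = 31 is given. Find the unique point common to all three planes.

B_2A_3 = (-1, -2, -1), B_2A_2 = (6, 0, -10); a normal to P_1 is B_2A_3 × B_2A_2 = (20, -16, 12).
Using B_2: P_1 has equation 20x - 16y + 12z = -60.
Solving the 3×3 linear system 20x - 16y + 12z = -60, 4x + 4y = 48, 5y + z = 31 (e.g. by elimination or Cramer's rule, determinant = 384) gives (5, 7, -4).

(5, 7, -4)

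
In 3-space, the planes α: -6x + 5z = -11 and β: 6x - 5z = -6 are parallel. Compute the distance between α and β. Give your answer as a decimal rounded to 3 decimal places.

Rescale β by 1/(-1): -6x + 5z = 6. Then distance = |-11 − 6| / √61 ≈ 2.177.

2.177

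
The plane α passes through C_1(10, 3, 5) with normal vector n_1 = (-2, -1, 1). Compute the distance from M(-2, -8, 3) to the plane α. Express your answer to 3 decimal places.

13.472

α: n_1·r = n_1·C_1 gives -2x - y + z = -18.
n·M − d = (-2)·(-2) + (-1)·(-8) + (1)·(3) − (-18) = 33; |n| = √6.
Distance = |33| / √6 = 33/√6 ≈ 13.472.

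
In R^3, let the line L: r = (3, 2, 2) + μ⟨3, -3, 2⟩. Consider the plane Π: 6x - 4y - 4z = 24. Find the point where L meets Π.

(6, -1, 4)

Substitute r = (3, 2, 2) + t(3, -3, 2) into the plane: 2 + 22t = 24, so t = 1.
Intersection: (3, 2, 2) + 1·(3, -3, 2) = (6, -1, 4).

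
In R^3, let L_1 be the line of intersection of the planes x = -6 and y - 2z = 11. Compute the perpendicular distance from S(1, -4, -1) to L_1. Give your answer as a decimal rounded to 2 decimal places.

9.10

Direction of L_1: (1, 0, 0) × (0, 1, -2) = (0, 2, 1).
A point on L_1: solving the two plane equations with y = 5 gives (-6, 5, -3).
Taking (-6, 5, -3) on L_1 with direction v = (0, 2, 1): w = S − (-6, 5, -3) = (7, -9, 2), and w × v = (-13, -7, 14).
Distance = |w × v| / |v| = √414 / √5 ≈ 9.10.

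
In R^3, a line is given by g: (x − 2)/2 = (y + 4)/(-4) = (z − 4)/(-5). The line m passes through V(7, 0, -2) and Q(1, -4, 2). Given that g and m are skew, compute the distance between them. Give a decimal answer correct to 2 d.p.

1.89

g has direction (2, -4, -5) through (2, -4, 4).
A direction vector for m is Q − V = (-6, -4, 4).
Common perpendicular direction n = (2, -4, -5) × (-6, -4, 4) = (-36, 22, -32).
With w = (7, 0, -2) − (2, -4, 4) = (5, 4, -6), w · n = 100.
Distance = |w · n| / |n| = |100| / √2804 ≈ 1.89.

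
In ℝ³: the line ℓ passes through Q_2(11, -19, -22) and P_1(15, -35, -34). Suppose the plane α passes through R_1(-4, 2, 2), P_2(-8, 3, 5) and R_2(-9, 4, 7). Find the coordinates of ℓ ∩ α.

(7, -3, -10)

A direction vector for ℓ is P_1 − Q_2 = (4, -16, -12).
R_1P_2 = (-4, 1, 3), R_1R_2 = (-5, 2, 5); a normal to α is R_1P_2 × R_1R_2 = (-1, 5, -3).
Using R_1: α has equation -x + 5y - 3z = 8.
Substitute r = (11, -19, -22) + t(4, -16, -12) into the plane: -40 + (-48)t = 8, so t = -1.
Intersection: (11, -19, -22) + (-1)·(4, -16, -12) = (7, -3, -10).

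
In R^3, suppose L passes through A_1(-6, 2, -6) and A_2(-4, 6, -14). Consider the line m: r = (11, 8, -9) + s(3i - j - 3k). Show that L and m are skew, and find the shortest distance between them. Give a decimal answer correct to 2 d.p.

A direction vector for L is A_2 − A_1 = (2, 4, -8).
Common perpendicular direction n = (2, 4, -8) × (3, -1, -3) = (-20, -18, -14).
With w = (11, 8, -9) − (-6, 2, -6) = (17, 6, -3), w · n = -406.
Since n ≠ 0 the lines are not parallel, and w · n = -406 ≠ 0 so they do not intersect; hence they are skew.
Distance = |w · n| / |n| = |-406| / √920 ≈ 13.39.

13.39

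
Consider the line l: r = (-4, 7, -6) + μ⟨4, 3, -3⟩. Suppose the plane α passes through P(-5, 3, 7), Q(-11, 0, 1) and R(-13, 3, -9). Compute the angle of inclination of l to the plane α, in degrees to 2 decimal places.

16.61

PQ = (-6, -3, -6), PR = (-8, 0, -16); a normal to α is PQ × PR = (48, -48, -24).
Using P: α has equation 48x - 48y - 24z = -552.
sin θ = |n·v| / (|n||v|) = |120| / (√5184 · √34) = 0.28583.
θ ≈ 16.61°.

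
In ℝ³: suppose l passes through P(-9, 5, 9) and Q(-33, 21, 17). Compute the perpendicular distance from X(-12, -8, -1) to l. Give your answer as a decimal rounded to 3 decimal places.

A direction vector for l is Q − P = (-24, 16, 8).
Taking (-9, 5, 9) on l with direction v = (-24, 16, 8): w = X − (-9, 5, 9) = (-3, -13, -10), and w × v = (56, 264, -360).
Distance = |w × v| / |v| = √202432 / √896 ≈ 15.031.

15.031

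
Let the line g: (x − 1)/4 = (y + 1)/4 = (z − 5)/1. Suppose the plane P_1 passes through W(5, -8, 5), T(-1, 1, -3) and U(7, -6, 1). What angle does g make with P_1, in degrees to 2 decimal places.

g has direction (4, 4, 1) through (1, -1, 5).
WT = (-6, 9, -8), WU = (2, 2, -4); a normal to P_1 is WT × WU = (-20, -40, -30).
Using W: P_1 has equation -20x - 40y - 30z = 70.
sin θ = |n·v| / (|n||v|) = |-270| / (√2900 · √33) = 0.87279.
θ ≈ 60.78°.

60.78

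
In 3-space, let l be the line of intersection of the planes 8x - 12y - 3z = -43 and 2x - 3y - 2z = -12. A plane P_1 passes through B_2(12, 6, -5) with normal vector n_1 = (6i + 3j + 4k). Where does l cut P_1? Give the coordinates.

Direction of l: (8, -12, -3) × (2, -3, -2) = (15, 10, 0).
A point on l: solving the two plane equations with x = 10 gives (10, 10, 1).
P_1: n_1·r = n_1·B_2 gives 6x + 3y + 4z = 70.
Substitute r = (10, 10, 1) + t(15, 10, 0) into the plane: 94 + 120t = 70, so t = -1/5.
Intersection: (10, 10, 1) + (-1/5)·(15, 10, 0) = (7, 8, 1).

(7, 8, 1)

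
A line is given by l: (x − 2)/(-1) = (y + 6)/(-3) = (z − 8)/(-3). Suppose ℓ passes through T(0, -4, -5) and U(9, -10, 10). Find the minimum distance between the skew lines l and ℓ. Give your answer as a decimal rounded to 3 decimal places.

4.534

l has direction (-1, -3, -3) through (2, -6, 8).
A direction vector for ℓ is U − T = (9, -6, 15).
Common perpendicular direction n = (-1, -3, -3) × (9, -6, 15) = (-63, -12, 33).
With w = (0, -4, -5) − (2, -6, 8) = (-2, 2, -13), w · n = -327.
Distance = |w · n| / |n| = |-327| / √5202 ≈ 4.534.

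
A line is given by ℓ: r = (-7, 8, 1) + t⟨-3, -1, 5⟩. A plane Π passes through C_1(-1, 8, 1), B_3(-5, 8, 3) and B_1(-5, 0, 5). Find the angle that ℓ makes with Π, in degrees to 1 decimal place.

28.7

C_1B_3 = (-4, 0, 2), C_1B_1 = (-4, -8, 4); a normal to Π is C_1B_3 × C_1B_1 = (16, 8, 32).
Using C_1: Π has equation 16x + 8y + 32z = 80.
sin θ = |n·v| / (|n||v|) = |104| / (√1344 · √35) = 0.47951.
θ ≈ 28.7°.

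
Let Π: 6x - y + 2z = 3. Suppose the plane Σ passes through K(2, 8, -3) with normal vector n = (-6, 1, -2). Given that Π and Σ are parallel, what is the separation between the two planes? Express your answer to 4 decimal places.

Σ: n·r = n·K gives -6x + y - 2z = 2.
Rescale Σ by 1/(-1): 6x - y + 2z = -2. Then distance = |3 − (-2)| / √41 ≈ 0.7809.

0.7809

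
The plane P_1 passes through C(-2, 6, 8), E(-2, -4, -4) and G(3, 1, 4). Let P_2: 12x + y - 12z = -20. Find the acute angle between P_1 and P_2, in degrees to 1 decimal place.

CE = (0, -10, -12), CG = (5, -5, -4); a normal to P_1 is CE × CG = (-20, -60, 50).
Using C: P_1 has equation -20x - 60y + 50z = 80.
cos θ = |n₁·n₂| / (|n₁||n₂|) = |-900| / (√6500 · √289).
θ = arccos(0.65665) ≈ 49.0°.

49.0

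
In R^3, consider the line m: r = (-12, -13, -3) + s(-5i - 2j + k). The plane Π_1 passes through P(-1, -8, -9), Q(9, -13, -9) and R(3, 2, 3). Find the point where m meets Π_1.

PQ = (10, -5, 0), PR = (4, 10, 12); a normal to Π_1 is PQ × PR = (-60, -120, 120).
Using P: Π_1 has equation -60x - 120y + 120z = -60.
Substitute r = (-12, -13, -3) + t(-5, -2, 1) into the plane: 1920 + 660t = -60, so t = -3.
Intersection: (-12, -13, -3) + (-3)·(-5, -2, 1) = (3, -7, -6).

(3, -7, -6)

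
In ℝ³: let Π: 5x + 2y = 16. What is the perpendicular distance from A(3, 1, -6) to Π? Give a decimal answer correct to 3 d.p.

n·A − d = (5)·(3) + (2)·(1) + (0)·(-6) − 16 = 1; |n| = √29.
Distance = |1| / √29 = 1/√29 ≈ 0.186.

0.186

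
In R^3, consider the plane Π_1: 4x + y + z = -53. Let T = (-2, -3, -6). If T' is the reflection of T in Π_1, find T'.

λ = (n·T − d)/|n|² = (-17 − (-53))/18 = 2.
Reflection = T − 2λn = (-2, -3, -6) − 4·(4, 1, 1) = (-18, -7, -10).

(-18, -7, -10)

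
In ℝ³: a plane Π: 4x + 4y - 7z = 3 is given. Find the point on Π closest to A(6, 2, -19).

Foot = A − λn with λ = (n·A − d)/|n|² = (165 − 3)/81 = 2.
Foot = (6, 2, -19) − 2·(4, 4, -7) = (-2, -6, -5).

(-2, -6, -5)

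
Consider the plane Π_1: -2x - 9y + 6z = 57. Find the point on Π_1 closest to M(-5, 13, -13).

(-9, -5, -1)

Foot = M − λn with λ = (n·M − d)/|n|² = (-185 − 57)/121 = -2.
Foot = (-5, 13, -13) − (-2)·(-2, -9, 6) = (-9, -5, -1).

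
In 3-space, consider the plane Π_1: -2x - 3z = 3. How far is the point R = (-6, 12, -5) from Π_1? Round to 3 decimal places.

6.656

n·R − d = (-2)·(-6) + (0)·(12) + (-3)·(-5) − 3 = 24; |n| = √13.
Distance = |24| / √13 = 24/√13 ≈ 6.656.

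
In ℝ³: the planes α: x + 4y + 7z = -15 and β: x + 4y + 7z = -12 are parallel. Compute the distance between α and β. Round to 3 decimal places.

Same normal n = (1, 4, 7) with |n| = √66; distance = |-15 − (-12)| / |n| = 3/√66 ≈ 0.369.

0.369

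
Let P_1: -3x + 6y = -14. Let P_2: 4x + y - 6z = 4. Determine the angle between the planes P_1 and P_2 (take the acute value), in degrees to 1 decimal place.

cos θ = |n₁·n₂| / (|n₁||n₂|) = |-6| / (√45 · √53).
θ = arccos(0.12286) ≈ 82.9°.

82.9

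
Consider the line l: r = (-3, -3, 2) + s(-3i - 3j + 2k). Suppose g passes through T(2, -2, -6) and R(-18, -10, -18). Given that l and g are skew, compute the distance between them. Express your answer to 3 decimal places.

4.774

A direction vector for g is R − T = (-20, -8, -12).
Common perpendicular direction n = (-3, -3, 2) × (-20, -8, -12) = (52, -76, -36).
With w = (2, -2, -6) − (-3, -3, 2) = (5, 1, -8), w · n = 472.
Distance = |w · n| / |n| = |472| / √9776 ≈ 4.774.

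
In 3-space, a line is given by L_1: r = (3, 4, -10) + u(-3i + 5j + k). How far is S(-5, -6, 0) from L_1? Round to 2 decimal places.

Taking (3, 4, -10) on L_1 with direction v = (-3, 5, 1): w = S − (3, 4, -10) = (-8, -10, 10), and w × v = (-60, -22, -70).
Distance = |w × v| / |v| = √8984 / √35 ≈ 16.02.

16.02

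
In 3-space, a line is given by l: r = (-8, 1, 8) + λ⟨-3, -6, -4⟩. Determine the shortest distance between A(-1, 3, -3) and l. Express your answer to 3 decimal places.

Taking (-8, 1, 8) on l with direction v = (-3, -6, -4): w = A − (-8, 1, 8) = (7, 2, -11), and w × v = (-74, 61, -36).
Distance = |w × v| / |v| = √10493 / √61 ≈ 13.116.

13.116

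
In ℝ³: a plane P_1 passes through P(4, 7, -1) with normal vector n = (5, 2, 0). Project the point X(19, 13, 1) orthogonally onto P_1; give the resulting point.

(4, 7, 1)

P_1: n·r = n·P gives 5x + 2y = 34.
Foot = X − λn with λ = (n·X − d)/|n|² = (121 − 34)/29 = 3.
Foot = (19, 13, 1) − 3·(5, 2, 0) = (4, 7, 1).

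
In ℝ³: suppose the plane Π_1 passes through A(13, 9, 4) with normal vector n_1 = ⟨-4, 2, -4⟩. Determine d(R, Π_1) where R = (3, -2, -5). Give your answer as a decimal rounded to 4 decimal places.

Π_1: n_1·r = n_1·A gives -4x + 2y - 4z = -50.
n·R − d = (-4)·(3) + (2)·(-2) + (-4)·(-5) − (-50) = 54; |n| = √36.
Distance = |54| / √36 = 54/√36 ≈ 9.0000.

9.0000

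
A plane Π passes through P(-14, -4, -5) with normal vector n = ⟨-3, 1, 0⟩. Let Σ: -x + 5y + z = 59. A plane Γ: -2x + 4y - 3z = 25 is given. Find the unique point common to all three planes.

Π: n·r = n·P gives -3x + y = 38.
Solving the 3×3 linear system -3x + y = 38, -x + 5y + z = 59, -2x + 4y - 3z = 25 (e.g. by elimination or Cramer's rule, determinant = 52) gives (-10, 8, 9).

(-10, 8, 9)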